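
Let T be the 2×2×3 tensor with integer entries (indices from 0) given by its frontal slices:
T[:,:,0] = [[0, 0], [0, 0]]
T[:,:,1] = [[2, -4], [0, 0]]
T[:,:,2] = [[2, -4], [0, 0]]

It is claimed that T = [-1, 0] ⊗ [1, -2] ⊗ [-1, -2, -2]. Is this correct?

Reconstruct entry (0,0,0) from the claimed factors: Σₗ aₗ[0]bₗ[0]cₗ[0] = (-1)·(1)·(-1) = 1, but T[0,0,0] = 0. The claim is false.

No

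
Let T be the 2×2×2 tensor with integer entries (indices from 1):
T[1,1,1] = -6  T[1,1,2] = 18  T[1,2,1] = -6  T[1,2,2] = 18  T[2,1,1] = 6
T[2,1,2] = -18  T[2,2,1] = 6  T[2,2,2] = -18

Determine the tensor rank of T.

1

Lower bound: T ≠ 0 (e.g. T[1,1,1] = -6), so rank(T) ≥ 1.
Upper bound: if T = a ⊗ b ⊗ c then every fibre of T is a multiple of the corresponding factor, so read the factors off the fibres through the nonzero entry T[1,1,1] = -6.
The mode-1 fibre T[:,1,1] = [-6, 6] gives a = [1, -1] (primitive direction); the mode-2 fibre T[1,:,1] = [-6, -6] gives b = [1, 1]; then c[k] = T[1,1,k] / (a[1]·b[1]) = [-6, 18] / 1 = [-6, 18].
Expanding [1, -1] ⊗ [1, 1] ⊗ [-6, 18] reproduces all 8 entries of T, so T = [1, -1] ⊗ [1, 1] ⊗ [-6, 18] and rank(T) ≤ 1.
These bounds meet, so rank(T) = 1.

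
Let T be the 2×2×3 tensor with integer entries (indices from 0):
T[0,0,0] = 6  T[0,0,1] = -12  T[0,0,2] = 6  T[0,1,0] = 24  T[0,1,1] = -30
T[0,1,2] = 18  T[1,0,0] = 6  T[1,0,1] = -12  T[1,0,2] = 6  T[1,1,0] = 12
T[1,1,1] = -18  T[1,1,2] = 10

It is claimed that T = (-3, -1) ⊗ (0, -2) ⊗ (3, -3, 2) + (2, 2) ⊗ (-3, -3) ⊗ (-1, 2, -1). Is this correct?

Yes

Reconstruct entrywise from the claimed factors. For example, T[1,0,2] = 6 and Σₗ aₗ[1]bₗ[0]cₗ[2] = (-1)·(0)·(2) + (2)·(-3)·(-1) = 6; checking all 12 entries, every one matches. The claim holds.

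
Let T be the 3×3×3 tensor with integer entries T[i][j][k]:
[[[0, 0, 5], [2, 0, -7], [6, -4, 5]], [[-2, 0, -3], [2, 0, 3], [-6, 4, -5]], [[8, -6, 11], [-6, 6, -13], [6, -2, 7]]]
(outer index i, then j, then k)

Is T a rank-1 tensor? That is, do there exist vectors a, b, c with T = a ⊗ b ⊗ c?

The mode-1 unfolding of T (rows indexed by i, columns by (j,k) = (0,0), (0,1), (0,2), (1,0), (1,1), (1,2), (2,0), (2,1), (2,2)) is [[0, 0, 5, 2, 0, -7, 6, -4, 5], [-2, 0, -3, 2, 0, 3, -6, 4, -5], [8, -6, 11, -6, 6, -13, 6, -2, 7]].
There the 3×3 minor on rows i ∈ {0, 1, 2}, columns (j,k) ∈ {(0,0), (0,1), (0,2)} is det [[0, 0, 5], [-2, 0, -3], [8, -6, 11]] = 60 ≠ 0, so this unfolding has rank ≥ 3; CP rank is at least every unfolding rank, so rank(T) ≥ 3.
In particular rank(T) ≥ 3 > 1, so T is not rank-1.

No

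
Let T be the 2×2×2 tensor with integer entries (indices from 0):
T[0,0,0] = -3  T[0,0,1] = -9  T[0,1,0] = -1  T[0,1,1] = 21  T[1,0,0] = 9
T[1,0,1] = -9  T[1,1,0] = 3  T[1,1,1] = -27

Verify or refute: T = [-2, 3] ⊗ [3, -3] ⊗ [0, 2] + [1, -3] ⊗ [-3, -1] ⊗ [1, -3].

No

Reconstruct entry (0,0,1) from the claimed factors: Σₗ aₗ[0]bₗ[0]cₗ[1] = (-2)·(3)·(2) + (1)·(-3)·(-3) = -3, but T[0,0,1] = -9. The claim is false.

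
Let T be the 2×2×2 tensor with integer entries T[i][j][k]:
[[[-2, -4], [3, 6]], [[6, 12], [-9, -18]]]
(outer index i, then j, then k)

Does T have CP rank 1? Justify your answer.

If T = a ⊗ b ⊗ c then every fibre of T is a multiple of the corresponding factor, so read the factors off the fibres through the nonzero entry T[0,0,0] = -2.
The mode-1 fibre T[:,0,0] = [-2, 6] gives a = (1, -3) (primitive direction); the mode-2 fibre T[0,:,0] = [-2, 3] gives b = (2, -3); then c[k] = T[0,0,k] / (a[0]·b[0]) = [-2, -4] / 2 = (-1, -2).
Expanding (1, -3) ⊗ (2, -3) ⊗ (-1, -2) reproduces all 8 entries of T, so T = (1, -3) ⊗ (2, -3) ⊗ (-1, -2) and rank(T) ≤ 1.
Equivalently every frontal slice T[:,:,k] is c[k] times the rank-1 matrix (1, -3) ⊗ (2, -3). So T has rank 1 (it is nonzero).

Yes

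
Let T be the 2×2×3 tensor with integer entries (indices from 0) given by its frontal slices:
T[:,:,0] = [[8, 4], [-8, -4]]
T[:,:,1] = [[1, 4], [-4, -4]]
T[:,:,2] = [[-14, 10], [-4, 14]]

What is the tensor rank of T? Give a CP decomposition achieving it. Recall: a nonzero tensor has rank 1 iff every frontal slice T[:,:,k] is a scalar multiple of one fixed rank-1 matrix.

Lower bound: the mode-3 unfolding of T (rows indexed by k, columns by (i,j) = (0,0), (0,1), (1,0), (1,1)) is [[8, 4, -8, -4], [1, 4, -4, -4], [-14, 10, -4, 14]].
There the 3×3 minor on rows k ∈ {0, 1, 2}, columns (i,j) ∈ {(0,0), (0,1), (1,0)} is det [[8, 4, -8], [1, 4, -4], [-14, 10, -4]] = -96 ≠ 0, so this unfolding has rank ≥ 3; CP rank is at least every unfolding rank, so rank(T) ≥ 3. (This is only a lower bound: in general the CP rank may exceed every unfolding rank, so we still need to exhibit 3 rank-1 terms summing to T.)
Upper bound: T is a sum of 3 rank-1 terms, T = (1, -1) ⊗ (2, 1) ⊗ (4, 2, -2) + (1, 2) ⊗ (1, -2) ⊗ (0, 1, -2) + (2, 1) ⊗ (1, -1) ⊗ (0, -2, -4) (written with every a and b primitive with positive leading entry and the scale carried by c; CP decompositions are not unique, and this one is verified by expanding entrywise), so rank(T) ≤ 3.
These bounds meet, so rank(T) = 3.
Check entry T[1,1,2] = 14: (-1)·(1)·(-2) + (2)·(-2)·(-2) + (1)·(-1)·(-4) = 14.

rank(T) = 3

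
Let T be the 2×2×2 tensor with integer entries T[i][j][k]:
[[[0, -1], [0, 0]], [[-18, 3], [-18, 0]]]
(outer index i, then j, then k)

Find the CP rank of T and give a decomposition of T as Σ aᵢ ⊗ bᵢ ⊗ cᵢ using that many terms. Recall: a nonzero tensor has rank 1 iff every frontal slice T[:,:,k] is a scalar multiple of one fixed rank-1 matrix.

rank(T) = 2

Lower bound: the mode-1 unfolding of T (rows indexed by i, columns by (j,k) = (0,0), (0,1), (1,0), (1,1)) is [[0, -1, 0, 0], [-18, 3, -18, 0]].
There the 2×2 minor on rows i ∈ {0, 1}, columns (j,k) ∈ {(0,0), (0,1)} is det [[0, -1], [-18, 3]] = -18 ≠ 0, so this unfolding has rank ≥ 2; CP rank is at least every unfolding rank, so rank(T) ≥ 2. (This is only a lower bound: in general the CP rank may exceed every unfolding rank, so we still need to exhibit 2 rank-1 terms summing to T.)
Upper bound — finding two terms. Write S_k = T[:,:,k] for the frontal slices: S₀ = [[0, 0], [-18, -18]], S₁ = [[-1, 0], [3, 0]].
If T = a₁ ⊗ b₁ ⊗ c₁ + a₂ ⊗ b₂ ⊗ c₂ then each S_k = c₁[k]·a₁b₁ᵀ + c₂[k]·a₂b₂ᵀ. S₀ and S₁ are linearly independent, so a₁b₁ᵀ and a₂b₂ᵀ must span the same plane of matrices: they are the rank-1 matrices of the form x·S₀ + y·S₁.
det(x·S₀ + y·S₁) is 18·xy = 18·(y)(x), vanishing at (x:y) = (1:0) and (0:1).
M₁ = S₀ = [[0, 0], [-18, -18]] = (-18)·[0, 1][1, 1]ᵀ and M₂ = S₁ = [[-1, 0], [3, 0]] = −[1, -3][1, 0]ᵀ, so take a₁ = [0, 1], b₁ = [1, 1], a₂ = [1, -3], b₂ = [1, 0].
Each slice is an integer combination of E₁ = a₁b₁ᵀ and E₂ = a₂b₂ᵀ: S₀ = −18·E₁, S₁ = −E₂; reading off coefficients, c₁ = [-18, 0] and c₂ = [0, -1].
Hence T = [0, 1] ⊗ [1, 1] ⊗ [-18, 0] + [1, -3] ⊗ [1, 0] ⊗ [0, -1], so rank(T) ≤ 2.
These bounds meet, so rank(T) = 2.
Check entry T[1,0,1] = 3: (1)·(1)·(0) + (-3)·(1)·(-1) = 3.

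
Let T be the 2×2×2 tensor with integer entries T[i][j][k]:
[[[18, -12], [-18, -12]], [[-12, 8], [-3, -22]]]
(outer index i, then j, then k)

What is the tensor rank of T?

Lower bound: the mode-1 unfolding of T (rows indexed by i, columns by (j,k) = (0,0), (0,1), (1,0), (1,1)) is [[18, -12, -18, -12], [-12, 8, -3, -22]].
There the 2×2 minor on rows i ∈ {0, 1}, columns (j,k) ∈ {(0,0), (1,0)} is det [[18, -18], [-12, -3]] = -270 ≠ 0, so this unfolding has rank ≥ 2; CP rank is at least every unfolding rank, so rank(T) ≥ 2. (This is only a lower bound: in general the CP rank may exceed every unfolding rank, so we still need to exhibit 2 rank-1 terms summing to T.)
Upper bound — finding two terms. Write S_k = T[:,:,k] for the frontal slices: S₀ = [[18, -18], [-12, -3]], S₁ = [[-12, -12], [8, -22]].
If T = a₁ ⊗ b₁ ⊗ c₁ + a₂ ⊗ b₂ ⊗ c₂ then each S_k = c₁[k]·a₁b₁ᵀ + c₂[k]·a₂b₂ᵀ. S₀ and S₁ are linearly independent, so a₁b₁ᵀ and a₂b₂ᵀ must span the same plane of matrices: they are the rank-1 matrices of the form x·S₀ + y·S₁.
det(x·S₀ + y·S₁) is −270·x² − 360·xy + 360·y² = (-90)·(3·x − 2·y)(x + 2·y), vanishing at (x:y) = (2:3) and (2:-1).
M₁ = 2·S₀ + 3·S₁ = [[0, -72], [0, -72]] = (-72)·[1, 1][0, 1]ᵀ and M₂ = 2·S₀ − S₁ = [[48, -24], [-32, 16]] = 8·[3, -2][2, -1]ᵀ, so take a₁ = [1, 1], b₁ = [0, 1], a₂ = [3, -2], b₂ = [2, -1].
Each slice is an integer combination of E₁ = a₁b₁ᵀ and E₂ = a₂b₂ᵀ: S₀ = −9·E₁ + 3·E₂, S₁ = −18·E₁ − 2·E₂; reading off coefficients, c₁ = [-9, -18] and c₂ = [3, -2].
Hence T = [1, 1] ⊗ [0, 1] ⊗ [-9, -18] + [3, -2] ⊗ [2, -1] ⊗ [3, -2], so rank(T) ≤ 2.
These bounds meet, so rank(T) = 2.

2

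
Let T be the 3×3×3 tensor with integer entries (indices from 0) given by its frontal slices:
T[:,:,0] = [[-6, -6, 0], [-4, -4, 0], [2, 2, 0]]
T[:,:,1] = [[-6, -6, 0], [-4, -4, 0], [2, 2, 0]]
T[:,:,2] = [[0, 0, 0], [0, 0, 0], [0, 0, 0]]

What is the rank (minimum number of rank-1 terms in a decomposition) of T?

1

Lower bound: T ≠ 0 (e.g. T[0,0,0] = -6), so rank(T) ≥ 1.
Upper bound: if T = a ⊗ b ⊗ c then every fibre of T is a multiple of the corresponding factor, so read the factors off the fibres through the nonzero entry T[0,0,0] = -6.
The mode-1 fibre T[:,0,0] = [-6, -4, 2] gives a = [3, 2, -1] (primitive direction); the mode-2 fibre T[0,:,0] = [-6, -6, 0] gives b = [1, 1, 0]; then c[k] = T[0,0,k] / (a[0]·b[0]) = [-6, -6, 0] / 3 = [-2, -2, 0].
Expanding [3, 2, -1] ⊗ [1, 1, 0] ⊗ [-2, -2, 0] reproduces all 27 entries of T, so T = [3, 2, -1] ⊗ [1, 1, 0] ⊗ [-2, -2, 0] and rank(T) ≤ 1.
These bounds meet, so rank(T) = 1.
Check entry T[2,2,1] = 0: (-1)·(0)·(-2) = 0.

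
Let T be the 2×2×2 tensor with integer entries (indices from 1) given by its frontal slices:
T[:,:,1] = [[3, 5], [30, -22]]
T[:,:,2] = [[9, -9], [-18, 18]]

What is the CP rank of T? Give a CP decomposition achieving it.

rank(T) = 2

Lower bound: in the mode-3 unfolding of T (rows indexed by k, columns by (i,j)) the 2×2 minor on rows k ∈ {1, 2}, columns (i,j) ∈ {(1,1), (1,2)} is det [[3, 5], [9, -9]] = -72 ≠ 0, so that unfolding has rank ≥ 2 and hence rank(T) ≥ 2 (CP rank is at least every unfolding rank, though it can be larger).
Upper bound: with S_k = T[:,:,k], the two rank-1 terms a₁b₁ᵀ, a₂b₂ᵀ are the rank-1 members of the pencil x·S₁ + y·S₂.
det(x·S₁ + y·S₂) is −216·x² + 216·xy = (-216)·(x − y)(x), vanishing at (x:y) = (1:1) and (0:1).
M₁ = S₁ + S₂ = [[12, -4], [12, -4]] = 4·[1, 1][3, -1]ᵀ and M₂ = S₂ = [[9, -9], [-18, 18]] = 9·[1, -2][1, -1]ᵀ, so take a₁ = [1, 1], b₁ = [3, -1], a₂ = [1, -2], b₂ = [1, -1].
Each slice is an integer combination of E₁ = a₁b₁ᵀ and E₂ = a₂b₂ᵀ: S₁ = 4·E₁ − 9·E₂, S₂ = 9·E₂; reading off coefficients, c₁ = [4, 0] and c₂ = [-9, 9].
Hence T = [1, 1] ∘ [3, -1] ∘ [4, 0] + [1, -2] ∘ [1, -1] ∘ [-9, 9], so rank(T) ≤ 2.
These bounds meet, so rank(T) = 2.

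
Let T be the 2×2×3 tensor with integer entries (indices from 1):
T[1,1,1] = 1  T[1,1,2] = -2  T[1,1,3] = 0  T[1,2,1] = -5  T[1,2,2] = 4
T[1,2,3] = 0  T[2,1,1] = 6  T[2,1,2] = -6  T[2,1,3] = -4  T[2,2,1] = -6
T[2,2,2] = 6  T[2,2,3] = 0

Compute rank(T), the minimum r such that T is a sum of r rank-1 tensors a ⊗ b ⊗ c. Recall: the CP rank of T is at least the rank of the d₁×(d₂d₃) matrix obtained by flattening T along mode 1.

3

Lower bound: the mode-3 unfolding of T (rows indexed by k, columns by (i,j) = (1,1), (1,2), (2,1), (2,2)) is [[1, -5, 6, -6], [-2, 4, -6, 6], [0, 0, -4, 0]].
There the 3×3 minor on rows k ∈ {1, 2, 3}, columns (i,j) ∈ {(1,1), (1,2), (2,1)} is det [[1, -5, 6], [-2, 4, -6], [0, 0, -4]] = 24 ≠ 0, so this unfolding has rank ≥ 3; CP rank is at least every unfolding rank, so rank(T) ≥ 3. (This is only a lower bound: in general the CP rank may exceed every unfolding rank, so we still need to exhibit 3 rank-1 terms summing to T.)
Upper bound: T is a sum of 3 rank-1 terms, T = [0, 1] ⊗ [1, 0] ⊗ [4, -2, -4] + [1, 1] ⊗ [0, 1] ⊗ [-4, 2, 0] + [1, 2] ⊗ [1, -1] ⊗ [1, -2, 0] (written with every a and b primitive with positive leading entry and the scale carried by c; CP decompositions are not unique, and this one is verified by expanding entrywise), so rank(T) ≤ 3.
These bounds meet, so rank(T) = 3.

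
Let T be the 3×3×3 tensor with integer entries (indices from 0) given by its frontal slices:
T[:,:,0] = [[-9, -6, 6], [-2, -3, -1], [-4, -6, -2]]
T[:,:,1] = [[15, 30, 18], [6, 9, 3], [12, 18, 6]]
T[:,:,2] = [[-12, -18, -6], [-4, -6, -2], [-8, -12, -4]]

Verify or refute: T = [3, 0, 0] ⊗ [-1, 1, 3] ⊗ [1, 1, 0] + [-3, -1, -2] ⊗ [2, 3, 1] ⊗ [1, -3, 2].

Reconstruct entrywise from the claimed factors. For example, T[1,1,0] = -3 and Σₗ aₗ[1]bₗ[1]cₗ[0] = (0)·(1)·(1) + (-1)·(3)·(1) = -3; checking all 27 entries, every one matches. The claim holds.

Yes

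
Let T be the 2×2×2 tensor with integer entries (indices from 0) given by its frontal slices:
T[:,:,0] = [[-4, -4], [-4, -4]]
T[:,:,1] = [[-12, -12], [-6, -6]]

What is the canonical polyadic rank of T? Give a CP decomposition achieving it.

rank(T) = 2

Lower bound: the mode-1 unfolding of T (rows indexed by i, columns by (j,k) = (0,0), (0,1), (1,0), (1,1)) is [[-4, -12, -4, -12], [-4, -6, -4, -6]].
There the 2×2 minor on rows i ∈ {0, 1}, columns (j,k) ∈ {(0,0), (0,1)} is det [[-4, -12], [-4, -6]] = -24 ≠ 0, so this unfolding has rank ≥ 2; CP rank is at least every unfolding rank, so rank(T) ≥ 2. (Flattening ranks never certify an upper bound on CP rank; for that we must actually write T with 2 rank-1 terms.)
Upper bound — finding two terms. Every mode-2 slice of T is a multiple of one matrix: T[:,j,:] = b[j]·M with b = [1, 1] and M = [[-4, -12], [-4, -6]] (rows indexed by i, columns by k). So it suffices to write M as a sum of two rank-1 matrices.
Splitting M by its rows (i = 0, 1), M = [1, 0][-4, -12]ᵀ + [0, 1][-4, -6]ᵀ.
Hence T = [1, 0] ⊗ [1, 1] ⊗ [-4, -12] + [0, 1] ⊗ [1, 1] ⊗ [-4, -6], so rank(T) ≤ 2.
These bounds meet, so rank(T) = 2.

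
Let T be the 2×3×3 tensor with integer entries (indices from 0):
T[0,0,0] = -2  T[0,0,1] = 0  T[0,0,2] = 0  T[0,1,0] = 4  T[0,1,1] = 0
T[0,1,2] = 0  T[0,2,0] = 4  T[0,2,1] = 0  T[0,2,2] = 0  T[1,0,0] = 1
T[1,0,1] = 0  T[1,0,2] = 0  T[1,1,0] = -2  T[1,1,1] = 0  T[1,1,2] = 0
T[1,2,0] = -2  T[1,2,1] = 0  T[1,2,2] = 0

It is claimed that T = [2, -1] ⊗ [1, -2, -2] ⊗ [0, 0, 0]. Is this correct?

Reconstruct entry (0,0,0) from the claimed factors: Σₗ aₗ[0]bₗ[0]cₗ[0] = (2)·(1)·(0) = 0, but T[0,0,0] = -2. The claim is false.

No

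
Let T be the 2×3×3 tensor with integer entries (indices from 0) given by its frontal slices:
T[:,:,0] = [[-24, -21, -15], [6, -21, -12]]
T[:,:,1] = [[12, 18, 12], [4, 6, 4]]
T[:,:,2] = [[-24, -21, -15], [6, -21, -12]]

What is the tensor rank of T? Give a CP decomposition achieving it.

Lower bound: the mode-3 unfolding of T (rows indexed by k, columns by (i,j) = (0,0), (0,1), (0,2), (1,0), (1,1), (1,2)) is [[-24, -21, -15, 6, -21, -12], [12, 18, 12, 4, 6, 4], [-24, -21, -15, 6, -21, -12]].
There the 2×2 minor on rows k ∈ {0, 1}, columns (i,j) ∈ {(0,0), (0,1)} is det [[-24, -21], [12, 18]] = -180 ≠ 0, so this unfolding has rank ≥ 2; CP rank is at least every unfolding rank, so rank(T) ≥ 2. (Flattening ranks never certify an upper bound on CP rank; for that we must actually write T with 2 rank-1 terms.)
Upper bound — finding two terms. Write S_k = T[:,:,k] for the frontal slices: S₀ = [[-24, -21, -15], [6, -21, -12]], S₁ = [[12, 18, 12], [4, 6, 4]], S₂ = [[-24, -21, -15], [6, -21, -12]].
If T = a₁ ∘ b₁ ∘ c₁ + a₂ ∘ b₂ ∘ c₂ then each S_k = c₁[k]·a₁b₁ᵀ + c₂[k]·a₂b₂ᵀ. S₀ and S₁ are linearly independent, so a₁b₁ᵀ and a₂b₂ᵀ must span the same plane of matrices: they are the rank-1 matrices of the form x·S₀ + y·S₁.
The 2×2 minor of x·S₀ + y·S₁ on rows {0,1}, columns {0,1} is 630·x² − 420·xy = 210·(3·x − 2·y)(x), vanishing at (x:y) = (2:3) and (0:1).
M₁ = 2·S₀ + 3·S₁ = [[-12, 12, 6], [24, -24, -12]] = (-6)·[1, -2][2, -2, -1]ᵀ and M₂ = S₁ = [[12, 18, 12], [4, 6, 4]] = 2·[3, 1][2, 3, 2]ᵀ, so take a₁ = [1, -2], b₁ = [2, -2, -1], a₂ = [3, 1], b₂ = [2, 3, 2].
Each slice is an integer combination of E₁ = a₁b₁ᵀ and E₂ = a₂b₂ᵀ: S₀ = −3·E₁ − 3·E₂, S₁ = 2·E₂, S₂ = −3·E₁ − 3·E₂; reading off coefficients, c₁ = [-3, 0, -3] and c₂ = [-3, 2, -3].
Hence T = [1, -2] ∘ [2, -2, -1] ∘ [-3, 0, -3] + [3, 1] ∘ [2, 3, 2] ∘ [-3, 2, -3], so rank(T) ≤ 2.
These bounds meet, so rank(T) = 2.

rank(T) = 2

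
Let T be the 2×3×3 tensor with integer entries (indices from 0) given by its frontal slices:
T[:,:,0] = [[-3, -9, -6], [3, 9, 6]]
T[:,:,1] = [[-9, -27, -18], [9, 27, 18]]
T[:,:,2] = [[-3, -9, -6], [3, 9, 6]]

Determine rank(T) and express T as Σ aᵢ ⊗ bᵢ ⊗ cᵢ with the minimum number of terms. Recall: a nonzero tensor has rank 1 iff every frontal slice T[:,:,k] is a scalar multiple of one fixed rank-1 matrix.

rank(T) = 1

Lower bound: T ≠ 0 (e.g. T[0,0,0] = -3), so rank(T) ≥ 1.
Upper bound: the mode-1 fibre T[:,0,0] = [-3, 3] gives a = [1, -1] (primitive direction); the mode-2 fibre T[0,:,0] = [-3, -9, -6] gives b = [1, 3, 2]; then c[k] = T[0,0,k] / (a[0]·b[0]) = [-3, -9, -3] / 1 = [-3, -9, -3].
Expanding [1, -1] ⊗ [1, 3, 2] ⊗ [-3, -9, -3] reproduces all 18 entries of T, so T = [1, -1] ⊗ [1, 3, 2] ⊗ [-3, -9, -3] and rank(T) ≤ 1.
These bounds meet, so rank(T) = 1.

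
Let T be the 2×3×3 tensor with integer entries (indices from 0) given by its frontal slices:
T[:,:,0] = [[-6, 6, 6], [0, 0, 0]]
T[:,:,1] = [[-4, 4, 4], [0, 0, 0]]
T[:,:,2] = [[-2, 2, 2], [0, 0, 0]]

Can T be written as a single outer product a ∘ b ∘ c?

If T = a ∘ b ∘ c then every fibre of T is a multiple of the corresponding factor, so read the factors off the fibres through the nonzero entry T[0,0,0] = -6.
The mode-1 fibre T[:,0,0] = [-6, 0] gives a = (1, 0) (primitive direction); the mode-2 fibre T[0,:,0] = [-6, 6, 6] gives b = (1, -1, -1); then c[k] = T[0,0,k] / (a[0]·b[0]) = [-6, -4, -2] / 1 = (-6, -4, -2).
Expanding (1, 0) ∘ (1, -1, -1) ∘ (-6, -4, -2) reproduces all 18 entries of T, so T = (1, 0) ∘ (1, -1, -1) ∘ (-6, -4, -2) and rank(T) ≤ 1.
Equivalently every frontal slice T[:,:,k] is c[k] times the rank-1 matrix (1, 0) ∘ (1, -1, -1). So T has rank 1 (it is nonzero).

Yes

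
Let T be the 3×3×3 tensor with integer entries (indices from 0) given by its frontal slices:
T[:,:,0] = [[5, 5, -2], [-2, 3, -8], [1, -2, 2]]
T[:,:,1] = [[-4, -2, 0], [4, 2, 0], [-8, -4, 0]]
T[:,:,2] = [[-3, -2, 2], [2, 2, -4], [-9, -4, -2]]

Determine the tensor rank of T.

Lower bound: in the mode-3 unfolding of T (rows indexed by k, columns by (i,j)) the 3×3 minor on rows k ∈ {0, 1, 2}, columns (i,j) ∈ {(0,0), (0,1), (0,2)} is det [[5, 5, -2], [-4, -2, 0], [-3, -2, 2]] = 16 ≠ 0, so that unfolding has rank ≥ 3 and hence rank(T) ≥ 3 (CP rank is at least every unfolding rank, though it can be larger).
Upper bound: T is a sum of 3 rank-1 terms, T = (1, -2, -1) ⊗ (1, 0, 2) ⊗ (1, 0, 1) + (1, -1, 2) ⊗ (2, 1, 0) ⊗ (1, -2, -2) + (1, 1, -1) ⊗ (1, 2, -2) ⊗ (2, 0, 0) (one valid choice — decompositions are not unique — normalised so each a, b is primitive with positive first nonzero entry; check it by expanding all entries), so rank(T) ≤ 3.
These bounds meet, so rank(T) = 3.

3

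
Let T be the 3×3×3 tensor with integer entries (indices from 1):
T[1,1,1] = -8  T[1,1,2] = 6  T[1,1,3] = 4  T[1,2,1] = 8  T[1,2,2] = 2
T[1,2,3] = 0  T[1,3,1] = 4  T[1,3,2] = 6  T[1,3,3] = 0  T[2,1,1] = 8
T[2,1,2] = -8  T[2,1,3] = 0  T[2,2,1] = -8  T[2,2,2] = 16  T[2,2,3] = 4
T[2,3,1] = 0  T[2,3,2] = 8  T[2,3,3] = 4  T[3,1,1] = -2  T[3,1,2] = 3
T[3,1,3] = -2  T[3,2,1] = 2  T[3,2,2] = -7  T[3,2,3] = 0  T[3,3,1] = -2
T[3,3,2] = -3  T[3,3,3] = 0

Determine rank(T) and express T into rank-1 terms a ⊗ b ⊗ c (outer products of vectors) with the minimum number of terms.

rank(T) = 3

Lower bound: in the mode-3 unfolding of T (rows indexed by k, columns by (i,j)) the 3×3 minor on rows k ∈ {1, 2, 3}, columns (i,j) ∈ {(1,1), (1,2), (1,3)} is det [[-8, 8, 4], [6, 2, 6], [4, 0, 0]] = 160 ≠ 0, so that unfolding has rank ≥ 3 and hence rank(T) ≥ 3 (CP rank is at least every unfolding rank, though it can be larger).
Upper bound: T is a sum of 3 rank-1 terms, T = [1, -2, 1] ⊗ [1, -1, 0] ⊗ [-4, 4, 0] + [2, 0, -1] ⊗ [1, -1, -1] ⊗ [-2, 1, 2] + [2, 2, -1] ⊗ [0, 1, 1] ⊗ [0, 4, 2] (written with every a and b primitive with positive leading entry and the scale carried by c; CP decompositions are not unique, and this one is verified by expanding entrywise), so rank(T) ≤ 3.
These bounds meet, so rank(T) = 3.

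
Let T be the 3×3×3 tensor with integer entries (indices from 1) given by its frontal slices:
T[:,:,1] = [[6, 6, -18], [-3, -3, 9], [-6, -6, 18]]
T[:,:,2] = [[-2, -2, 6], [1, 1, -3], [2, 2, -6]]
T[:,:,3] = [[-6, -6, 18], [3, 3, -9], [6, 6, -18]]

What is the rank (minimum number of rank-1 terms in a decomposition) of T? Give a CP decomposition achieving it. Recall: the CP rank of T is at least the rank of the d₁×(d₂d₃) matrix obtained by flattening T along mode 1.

Lower bound: T ≠ 0 (e.g. T[1,1,1] = 6), so rank(T) ≥ 1.
Upper bound: if T = a ⊗ b ⊗ c then every fibre of T is a multiple of the corresponding factor, so read the factors off the fibres through the nonzero entry T[1,1,1] = 6.
The mode-1 fibre T[:,1,1] = [6, -3, -6] gives a = [2, -1, -2] (primitive direction); the mode-2 fibre T[1,:,1] = [6, 6, -18] gives b = [1, 1, -3]; then c[k] = T[1,1,k] / (a[1]·b[1]) = [6, -2, -6] / 2 = [3, -1, -3].
Expanding [2, -1, -2] ⊗ [1, 1, -3] ⊗ [3, -1, -3] reproduces all 27 entries of T, so T = [2, -1, -2] ⊗ [1, 1, -3] ⊗ [3, -1, -3] and rank(T) ≤ 1.
These bounds meet, so rank(T) = 1.
Check entry T[2,3,3] = -9: (-1)·(-3)·(-3) = -9.

rank(T) = 1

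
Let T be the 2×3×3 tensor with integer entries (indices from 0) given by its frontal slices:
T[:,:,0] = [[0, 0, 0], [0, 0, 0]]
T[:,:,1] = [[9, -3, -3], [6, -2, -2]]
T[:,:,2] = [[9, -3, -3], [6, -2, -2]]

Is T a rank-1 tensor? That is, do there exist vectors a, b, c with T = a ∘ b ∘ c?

Yes

If T = a ∘ b ∘ c then every fibre of T is a multiple of the corresponding factor, so read the factors off the fibres through the nonzero entry T[0,0,1] = 9.
The mode-1 fibre T[:,0,1] = [9, 6] gives a = (3, 2) (primitive direction); the mode-2 fibre T[0,:,1] = [9, -3, -3] gives b = (3, -1, -1); then c[k] = T[0,0,k] / (a[0]·b[0]) = [0, 9, 9] / 9 = (0, 1, 1).
Expanding (3, 2) ∘ (3, -1, -1) ∘ (0, 1, 1) reproduces all 18 entries of T, so T = (3, 2) ∘ (3, -1, -1) ∘ (0, 1, 1) and rank(T) ≤ 1.
Equivalently every frontal slice T[:,:,k] is c[k] times the rank-1 matrix (3, 2) ∘ (3, -1, -1). So T has rank 1 (it is nonzero).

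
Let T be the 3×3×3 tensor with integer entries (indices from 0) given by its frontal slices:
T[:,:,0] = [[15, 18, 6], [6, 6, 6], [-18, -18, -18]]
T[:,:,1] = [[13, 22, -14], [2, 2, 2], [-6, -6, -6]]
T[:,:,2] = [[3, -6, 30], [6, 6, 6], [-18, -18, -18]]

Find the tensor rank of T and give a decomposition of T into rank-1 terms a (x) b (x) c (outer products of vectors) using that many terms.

Lower bound: in the mode-3 unfolding of T (rows indexed by k, columns by (i,j)) the 2×2 minor on rows k ∈ {0, 1}, columns (i,j) ∈ {(0,0), (0,1)} is det [[15, 18], [13, 22]] = 96 ≠ 0, so that unfolding has rank ≥ 2 and hence rank(T) ≥ 2 (CP rank is at least every unfolding rank, though it can be larger).
Upper bound: with S_k = T[:,:,k], the two rank-1 terms a₁b₁ᵀ, a₂b₂ᵀ are the rank-1 members of the pencil x·S₀ + y·S₁.
The 2×2 minor of x·S₀ + y·S₁ on rows {0,1}, columns {0,1} is −18·x² − 60·xy − 18·y² = (-6)·(x + 3·y)(3·x + y), vanishing at (x:y) = (3:-1) and (1:-3).
M₁ = 3·S₀ − S₁ = [[32, 32, 32], [16, 16, 16], [-48, -48, -48]] = 16·[2, 1, -3][1, 1, 1]ᵀ and M₂ = S₀ − 3·S₁ = [[-24, -48, 48], [0, 0, 0], [0, 0, 0]] = (-24)·[1, 0, 0][1, 2, -2]ᵀ, so take a₁ = [2, 1, -3], b₁ = [1, 1, 1], a₂ = [1, 0, 0], b₂ = [1, 2, -2].
Each slice is an integer combination of E₁ = a₁b₁ᵀ and E₂ = a₂b₂ᵀ: S₀ = 6·E₁ + 3·E₂, S₁ = 2·E₁ + 9·E₂, S₂ = 6·E₁ − 9·E₂; reading off coefficients, c₁ = [6, 2, 6] and c₂ = [3, 9, -9].
Hence T = [2, 1, -3] (x) [1, 1, 1] (x) [6, 2, 6] + [1, 0, 0] (x) [1, 2, -2] (x) [3, 9, -9], so rank(T) ≤ 2.
These bounds meet, so rank(T) = 2.

rank(T) = 2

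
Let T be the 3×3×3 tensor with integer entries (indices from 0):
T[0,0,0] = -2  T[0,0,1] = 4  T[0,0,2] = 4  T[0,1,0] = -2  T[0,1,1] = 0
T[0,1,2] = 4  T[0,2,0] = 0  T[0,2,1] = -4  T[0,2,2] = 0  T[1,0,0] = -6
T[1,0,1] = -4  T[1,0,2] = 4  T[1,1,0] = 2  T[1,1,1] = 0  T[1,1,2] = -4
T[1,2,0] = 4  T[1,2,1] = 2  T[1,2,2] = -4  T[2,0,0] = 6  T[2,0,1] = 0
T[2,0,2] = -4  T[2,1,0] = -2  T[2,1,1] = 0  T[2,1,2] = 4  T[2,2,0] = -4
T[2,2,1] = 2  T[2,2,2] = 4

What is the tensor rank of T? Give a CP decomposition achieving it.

rank(T) = 3

Lower bound: the mode-3 unfolding of T (rows indexed by k, columns by (i,j) = (0,0), (0,1), (0,2), (1,0), (1,1), (1,2), (2,0), (2,1), (2,2)) is [[-2, -2, 0, -6, 2, 4, 6, -2, -4], [4, 0, -4, -4, 0, 2, 0, 0, 2], [4, 4, 0, 4, -4, -4, -4, 4, 4]].
There the 3×3 minor on rows k ∈ {0, 1, 2}, columns (i,j) ∈ {(0,0), (0,1), (1,0)} is det [[-2, -2, -6], [4, 0, -4], [4, 4, 4]] = -64 ≠ 0, so this unfolding has rank ≥ 3; CP rank is at least every unfolding rank, so rank(T) ≥ 3. (Unfolding ranks only ever bound the CP rank from below — rank(T) can be strictly larger than all of them — so the matching upper bound has to come from an explicit 3-term decomposition.)
Upper bound: T is a sum of 3 rank-1 terms, T = [0, 1, -1] (x) [2, 0, -1] (x) [-4, -2, 4] + [1, -1, 1] (x) [1, 1, 0] (x) [-2, 0, 4] + [1, 0, -1] (x) [1, 0, -1] (x) [0, 4, 0] (written with every a and b primitive with positive leading entry and the scale carried by c; CP decompositions are not unique, and this one is verified by expanding entrywise), so rank(T) ≤ 3.
These bounds meet, so rank(T) = 3.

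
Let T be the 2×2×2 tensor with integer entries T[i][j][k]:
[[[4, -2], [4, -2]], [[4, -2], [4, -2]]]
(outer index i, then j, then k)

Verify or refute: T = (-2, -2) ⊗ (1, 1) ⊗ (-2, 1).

Yes

Reconstruct entrywise from the claimed factors. For example, T[1,1,1] = -2 and Σₗ aₗ[1]bₗ[1]cₗ[1] = (-2)·(1)·(1) = -2; checking all 8 entries, every one matches. The claim holds.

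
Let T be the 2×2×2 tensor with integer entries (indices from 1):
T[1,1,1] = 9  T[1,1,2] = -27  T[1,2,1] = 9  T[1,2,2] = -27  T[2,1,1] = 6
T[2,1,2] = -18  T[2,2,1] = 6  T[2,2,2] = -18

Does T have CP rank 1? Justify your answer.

Yes

If T = a (x) b (x) c then every fibre of T is a multiple of the corresponding factor, so read the factors off the fibres through the nonzero entry T[1,1,1] = 9.
The mode-1 fibre T[:,1,1] = [9, 6] gives a = (3, 2) (primitive direction); the mode-2 fibre T[1,:,1] = [9, 9] gives b = (1, 1); then c[k] = T[1,1,k] / (a[1]·b[1]) = [9, -27] / 3 = (3, -9).
Expanding (3, 2) (x) (1, 1) (x) (3, -9) reproduces all 8 entries of T, so T = (3, 2) (x) (1, 1) (x) (3, -9) and rank(T) ≤ 1.
Equivalently every frontal slice T[:,:,k] is c[k] times the rank-1 matrix (3, 2) (x) (1, 1). So T has rank 1 (it is nonzero).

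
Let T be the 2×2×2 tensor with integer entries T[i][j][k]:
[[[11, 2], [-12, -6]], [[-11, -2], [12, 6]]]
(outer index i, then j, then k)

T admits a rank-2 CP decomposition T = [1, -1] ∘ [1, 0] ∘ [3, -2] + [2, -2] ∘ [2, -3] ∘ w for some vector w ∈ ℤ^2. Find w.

w = [2, 1]

Subtract the known terms from T to get the rank-1 residual R = [2, -2] ∘ [2, -3] ∘ w, so R[i,j,k] = a[i]·b[j]·w[k]. Pick indices with nonzero a[0]·b[0] = (2)·(2) = 4. Only the fibre through (0,0,·) is needed: R[0,0,:] = T[0,0,:] − Σₗ aₗ[0]bₗ[0]cₗ = [11, 2] − (1)·(1)·[3, -2] = [8, 4]. Then w[k] = R[0,0,k] / 4 for each k, giving w = [8, 4] / 4 = [2, 1].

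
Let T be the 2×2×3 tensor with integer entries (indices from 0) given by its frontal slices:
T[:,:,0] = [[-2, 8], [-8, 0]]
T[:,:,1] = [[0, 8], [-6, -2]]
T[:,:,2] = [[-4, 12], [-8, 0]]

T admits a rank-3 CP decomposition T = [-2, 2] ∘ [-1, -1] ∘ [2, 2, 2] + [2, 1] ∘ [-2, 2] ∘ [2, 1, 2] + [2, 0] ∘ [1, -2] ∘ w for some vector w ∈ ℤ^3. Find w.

Subtract the known terms from T to get the rank-1 residual R = [2, 0] ∘ [1, -2] ∘ w, so R[i,j,k] = a[i]·b[j]·w[k]. Pick indices with nonzero a[0]·b[0] = (2)·(1) = 2. Only the fibre through (0,0,·) is needed: R[0,0,:] = T[0,0,:] − Σₗ aₗ[0]bₗ[0]cₗ = [-2, 0, -4] − (-2)·(-1)·[2, 2, 2] − (2)·(-2)·[2, 1, 2] = [2, 0, 0]. Then w[k] = R[0,0,k] / 2 for each k, giving w = [2, 0, 0] / 2 = [1, 0, 0].

w = [1, 0, 0]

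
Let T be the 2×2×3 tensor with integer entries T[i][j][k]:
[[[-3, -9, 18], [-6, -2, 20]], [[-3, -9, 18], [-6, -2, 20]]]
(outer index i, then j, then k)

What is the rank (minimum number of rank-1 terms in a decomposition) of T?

2

Lower bound: in the mode-2 unfolding of T (rows indexed by j, columns by (i,k)) the 2×2 minor on rows j ∈ {0, 1}, columns (i,k) ∈ {(0,0), (0,1)} is det [[-3, -9], [-6, -2]] = -48 ≠ 0, so that unfolding has rank ≥ 2 and hence rank(T) ≥ 2 (CP rank is at least every unfolding rank, though it can be larger).
Upper bound: T[i,:,:] = a[i]·M for every slice, with a = (1, 1) and M = [[-3, -9, 18], [-6, -2, 20]] (rows j, columns k).
Splitting M by its rows (j = 0, 1), M = (1, 0)(-3, -9, 18)ᵀ + (0, 1)(-6, -2, 20)ᵀ.
Hence T = (1, 1) ⊗ (1, 0) ⊗ (-3, -9, 18) + (1, 1) ⊗ (0, 1) ⊗ (-6, -2, 20), so rank(T) ≤ 2.
These bounds meet, so rank(T) = 2.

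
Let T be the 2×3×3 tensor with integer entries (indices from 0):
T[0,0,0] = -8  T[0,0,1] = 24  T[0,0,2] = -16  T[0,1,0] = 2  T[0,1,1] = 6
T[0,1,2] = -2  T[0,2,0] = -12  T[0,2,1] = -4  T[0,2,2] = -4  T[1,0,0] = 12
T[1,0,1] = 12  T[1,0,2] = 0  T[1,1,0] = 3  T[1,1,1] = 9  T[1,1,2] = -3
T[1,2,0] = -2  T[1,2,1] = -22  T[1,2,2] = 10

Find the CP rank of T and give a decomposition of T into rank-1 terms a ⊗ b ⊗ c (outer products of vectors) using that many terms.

Lower bound: in the mode-2 unfolding of T (rows indexed by j, columns by (i,k)) the 2×2 minor on rows j ∈ {0, 1}, columns (i,k) ∈ {(0,0), (0,1)} is det [[-8, 24], [2, 6]] = -96 ≠ 0, so that unfolding has rank ≥ 2 and hence rank(T) ≥ 2 (CP rank is at least every unfolding rank, though it can be larger).
Upper bound: with S_k = T[:,:,k], the two rank-1 terms a₁b₁ᵀ, a₂b₂ᵀ are the rank-1 members of the pencil x·S₀ + y·S₁.
The 2×2 minor of x·S₀ + y·S₁ on rows {0,1}, columns {0,1} is −48·x² − 96·xy + 144·y² = (-48)·(x + 3·y)(x − y), vanishing at (x:y) = (3:-1) and (1:1).
M₁ = 3·S₀ − S₁ = [[-48, 0, -32], [24, 0, 16]] = (-8)·[2, -1][3, 0, 2]ᵀ and M₂ = S₀ + S₁ = [[16, 8, -16], [24, 12, -24]] = 4·[2, 3][2, 1, -2]ᵀ, so take a₁ = [2, -1], b₁ = [3, 0, 2], a₂ = [2, 3], b₂ = [2, 1, -2].
Each slice is an integer combination of E₁ = a₁b₁ᵀ and E₂ = a₂b₂ᵀ: S₀ = −2·E₁ + E₂, S₁ = 2·E₁ + 3·E₂, S₂ = −2·E₁ − E₂; reading off coefficients, c₁ = [-2, 2, -2] and c₂ = [1, 3, -1].
Hence T = [2, -1] ⊗ [3, 0, 2] ⊗ [-2, 2, -2] + [2, 3] ⊗ [2, 1, -2] ⊗ [1, 3, -1], so rank(T) ≤ 2.
These bounds meet, so rank(T) = 2.

rank(T) = 2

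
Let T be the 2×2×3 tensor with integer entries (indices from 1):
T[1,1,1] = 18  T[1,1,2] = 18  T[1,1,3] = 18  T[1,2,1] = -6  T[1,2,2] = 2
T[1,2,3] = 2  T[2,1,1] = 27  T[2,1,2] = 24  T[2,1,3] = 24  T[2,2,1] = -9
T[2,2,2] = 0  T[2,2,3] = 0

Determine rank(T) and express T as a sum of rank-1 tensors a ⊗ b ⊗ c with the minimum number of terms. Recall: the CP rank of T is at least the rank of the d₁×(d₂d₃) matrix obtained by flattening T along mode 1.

Lower bound: the mode-1 unfolding of T (rows indexed by i, columns by (j,k) = (1,1), (1,2), (1,3), (2,1), (2,2), (2,3)) is [[18, 18, 18, -6, 2, 2], [27, 24, 24, -9, 0, 0]].
There the 2×2 minor on rows i ∈ {1, 2}, columns (j,k) ∈ {(1,1), (1,2)} is det [[18, 18], [27, 24]] = -54 ≠ 0, so this unfolding has rank ≥ 2; CP rank is at least every unfolding rank, so rank(T) ≥ 2. (This is only a lower bound: in general the CP rank may exceed every unfolding rank, so we still need to exhibit 2 rank-1 terms summing to T.)
Upper bound — finding two terms. Write S_k = T[:,:,k] for the frontal slices: S₁ = [[18, -6], [27, -9]], S₂ = [[18, 2], [24, 0]], S₃ = [[18, 2], [24, 0]].
If T = a₁ ⊗ b₁ ⊗ c₁ + a₂ ⊗ b₂ ⊗ c₂ then each S_k = c₁[k]·a₁b₁ᵀ + c₂[k]·a₂b₂ᵀ. S₁ and S₂ are linearly independent, so a₁b₁ᵀ and a₂b₂ᵀ must span the same plane of matrices: they are the rank-1 matrices of the form x·S₁ + y·S₂.
det(x·S₁ + y·S₂) is −72·xy − 48·y² = (-24)·(3·x + 2·y)(y), vanishing at (x:y) = (2:-3) and (1:0).
M₁ = 2·S₁ − 3·S₂ = [[-18, -18], [-18, -18]] = (-18)·(1, 1)(1, 1)ᵀ and M₂ = S₁ = [[18, -6], [27, -9]] = 3·(2, 3)(3, -1)ᵀ, so take a₁ = (1, 1), b₁ = (1, 1), a₂ = (2, 3), b₂ = (3, -1).
Each slice is an integer combination of E₁ = a₁b₁ᵀ and E₂ = a₂b₂ᵀ: S₁ = 3·E₂, S₂ = 6·E₁ + 2·E₂, S₃ = 6·E₁ + 2·E₂; reading off coefficients, c₁ = (0, 6, 6) and c₂ = (3, 2, 2).
Hence T = (1, 1) ⊗ (1, 1) ⊗ (0, 6, 6) + (2, 3) ⊗ (3, -1) ⊗ (3, 2, 2), so rank(T) ≤ 2.
These bounds meet, so rank(T) = 2.

rank(T) = 2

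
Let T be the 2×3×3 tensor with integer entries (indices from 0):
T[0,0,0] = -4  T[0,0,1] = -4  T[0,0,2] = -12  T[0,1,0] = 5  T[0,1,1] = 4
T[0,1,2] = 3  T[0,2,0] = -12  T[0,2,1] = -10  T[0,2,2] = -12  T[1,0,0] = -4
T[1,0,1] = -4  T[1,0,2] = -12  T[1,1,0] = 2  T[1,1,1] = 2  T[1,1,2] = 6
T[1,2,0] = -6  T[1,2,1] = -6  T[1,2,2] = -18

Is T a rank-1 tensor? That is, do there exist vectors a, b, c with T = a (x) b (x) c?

The mode-1 unfolding of T (rows indexed by i, columns by (j,k) = (0,0), (0,1), (0,2), (1,0), (1,1), (1,2), (2,0), (2,1), (2,2)) is [[-4, -4, -12, 5, 4, 3, -12, -10, -12], [-4, -4, -12, 2, 2, 6, -6, -6, -18]].
There the 2×2 minor on rows i ∈ {0, 1}, columns (j,k) ∈ {(0,0), (1,0)} is det [[-4, 5], [-4, 2]] = 12 ≠ 0, so this unfolding has rank ≥ 2; CP rank is at least every unfolding rank, so rank(T) ≥ 2.
In particular rank(T) ≥ 2 > 1, so T is not rank-1.

No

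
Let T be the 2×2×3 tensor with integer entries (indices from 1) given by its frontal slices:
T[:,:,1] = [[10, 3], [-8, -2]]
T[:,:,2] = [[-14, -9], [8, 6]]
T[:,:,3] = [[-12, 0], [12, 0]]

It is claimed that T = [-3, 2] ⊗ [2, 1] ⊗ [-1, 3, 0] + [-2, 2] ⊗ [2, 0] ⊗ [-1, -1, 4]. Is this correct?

No

Reconstruct entry (1,1,3) from the claimed factors: Σₗ aₗ[1]bₗ[1]cₗ[3] = (-3)·(2)·(0) + (-2)·(2)·(4) = -16, but T[1,1,3] = -12. The claim is false.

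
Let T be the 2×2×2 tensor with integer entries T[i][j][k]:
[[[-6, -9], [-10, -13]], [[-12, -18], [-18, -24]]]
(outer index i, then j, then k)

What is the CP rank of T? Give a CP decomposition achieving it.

Lower bound: the mode-2 unfolding of T (rows indexed by j, columns by (i,k) = (0,0), (0,1), (1,0), (1,1)) is [[-6, -9, -12, -18], [-10, -13, -18, -24]].
There the 2×2 minor on rows j ∈ {0, 1}, columns (i,k) ∈ {(0,0), (0,1)} is det [[-6, -9], [-10, -13]] = -12 ≠ 0, so this unfolding has rank ≥ 2; CP rank is at least every unfolding rank, so rank(T) ≥ 2. (Flattening ranks never certify an upper bound on CP rank; for that we must actually write T with 2 rank-1 terms.)
Upper bound — finding two terms. Write S_k = T[:,:,k] for the frontal slices: S₀ = [[-6, -10], [-12, -18]], S₁ = [[-9, -13], [-18, -24]].
If T = a₁ ⊗ b₁ ⊗ c₁ + a₂ ⊗ b₂ ⊗ c₂ then each S_k = c₁[k]·a₁b₁ᵀ + c₂[k]·a₂b₂ᵀ. S₀ and S₁ are linearly independent, so a₁b₁ᵀ and a₂b₂ᵀ must span the same plane of matrices: they are the rank-1 matrices of the form x·S₀ + y·S₁.
det(x·S₀ + y·S₁) is −12·x² − 30·xy − 18·y² = (-6)·(2·x + 3·y)(x + y), vanishing at (x:y) = (3:-2) and (1:-1).
M₁ = 3·S₀ − 2·S₁ = [[0, -4], [0, -6]] = (-2)·[2, 3][0, 1]ᵀ and M₂ = S₀ − S₁ = [[3, 3], [6, 6]] = 3·[1, 2][1, 1]ᵀ, so take a₁ = [2, 3], b₁ = [0, 1], a₂ = [1, 2], b₂ = [1, 1].
Each slice is an integer combination of E₁ = a₁b₁ᵀ and E₂ = a₂b₂ᵀ: S₀ = −2·E₁ − 6·E₂, S₁ = −2·E₁ − 9·E₂; reading off coefficients, c₁ = [-2, -2] and c₂ = [-6, -9].
Hence T = [2, 3] ⊗ [0, 1] ⊗ [-2, -2] + [1, 2] ⊗ [1, 1] ⊗ [-6, -9], so rank(T) ≤ 2.
These bounds meet, so rank(T) = 2.

rank(T) = 2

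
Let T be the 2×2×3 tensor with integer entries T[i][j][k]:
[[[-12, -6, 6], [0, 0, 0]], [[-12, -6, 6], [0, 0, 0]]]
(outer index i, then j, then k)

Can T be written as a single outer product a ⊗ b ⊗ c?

Yes

The mode-1 fibre T[:,0,0] = [-12, -12] gives a = [1, 1] (primitive direction); the mode-2 fibre T[0,:,0] = [-12, 0] gives b = [1, 0]; then c[k] = T[0,0,k] / (a[0]·b[0]) = [-12, -6, 6] / 1 = [-12, -6, 6].
Expanding [1, 1] ⊗ [1, 0] ⊗ [-12, -6, 6] reproduces all 12 entries of T, so T = [1, 1] ⊗ [1, 0] ⊗ [-12, -6, 6] and rank(T) ≤ 1.
Equivalently every frontal slice T[:,:,k] is c[k] times the rank-1 matrix [1, 1] ⊗ [1, 0]. So T has rank 1 (it is nonzero).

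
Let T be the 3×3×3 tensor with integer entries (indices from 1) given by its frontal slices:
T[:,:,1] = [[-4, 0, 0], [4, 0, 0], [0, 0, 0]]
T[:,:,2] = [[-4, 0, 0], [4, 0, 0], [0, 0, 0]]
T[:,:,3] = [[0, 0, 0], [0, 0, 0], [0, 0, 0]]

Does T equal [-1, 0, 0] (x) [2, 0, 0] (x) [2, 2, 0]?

No

Reconstruct entry (2,1,1) from the claimed factors: Σₗ aₗ[2]bₗ[1]cₗ[1] = (0)·(2)·(2) = 0, but T[2,1,1] = 4. The claim is false.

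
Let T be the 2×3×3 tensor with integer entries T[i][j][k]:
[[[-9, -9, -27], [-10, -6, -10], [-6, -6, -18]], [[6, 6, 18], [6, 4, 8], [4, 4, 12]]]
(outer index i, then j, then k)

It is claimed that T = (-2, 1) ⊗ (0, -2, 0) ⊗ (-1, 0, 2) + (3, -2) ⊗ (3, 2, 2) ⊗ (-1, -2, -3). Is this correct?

No

Reconstruct entry (0,0,1) from the claimed factors: Σₗ aₗ[0]bₗ[0]cₗ[1] = (-2)·(0)·(0) + (3)·(3)·(-2) = -18, but T[0,0,1] = -9. The claim is false.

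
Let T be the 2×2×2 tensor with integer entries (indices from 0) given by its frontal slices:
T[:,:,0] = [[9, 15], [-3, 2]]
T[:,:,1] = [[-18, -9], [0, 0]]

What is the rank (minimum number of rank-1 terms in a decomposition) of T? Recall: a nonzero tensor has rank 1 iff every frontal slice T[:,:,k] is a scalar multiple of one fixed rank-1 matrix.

2

Lower bound: the mode-3 unfolding of T (rows indexed by k, columns by (i,j) = (0,0), (0,1), (1,0), (1,1)) is [[9, 15, -3, 2], [-18, -9, 0, 0]].
There the 2×2 minor on rows k ∈ {0, 1}, columns (i,j) ∈ {(0,0), (0,1)} is det [[9, 15], [-18, -9]] = 189 ≠ 0, so this unfolding has rank ≥ 2; CP rank is at least every unfolding rank, so rank(T) ≥ 2. (This is only a lower bound: in general the CP rank may exceed every unfolding rank, so we still need to exhibit 2 rank-1 terms summing to T.)
Upper bound — finding two terms. Write S_k = T[:,:,k] for the frontal slices: S₀ = [[9, 15], [-3, 2]], S₁ = [[-18, -9], [0, 0]].
If T = a₁ ∘ b₁ ∘ c₁ + a₂ ∘ b₂ ∘ c₂ then each S_k = c₁[k]·a₁b₁ᵀ + c₂[k]·a₂b₂ᵀ. S₀ and S₁ are linearly independent, so a₁b₁ᵀ and a₂b₂ᵀ must span the same plane of matrices: they are the rank-1 matrices of the form x·S₀ + y·S₁.
det(x·S₀ + y·S₁) is 63·x² − 63·xy = 63·(x − y)(x), vanishing at (x:y) = (1:1) and (0:1).
M₁ = S₀ + S₁ = [[-9, 6], [-3, 2]] = −[3, 1][3, -2]ᵀ and M₂ = S₁ = [[-18, -9], [0, 0]] = (-9)·[1, 0][2, 1]ᵀ, so take a₁ = [3, 1], b₁ = [3, -2], a₂ = [1, 0], b₂ = [2, 1].
Each slice is an integer combination of E₁ = a₁b₁ᵀ and E₂ = a₂b₂ᵀ: S₀ = −E₁ + 9·E₂, S₁ = −9·E₂; reading off coefficients, c₁ = [-1, 0] and c₂ = [9, -9].
Hence T = [3, 1] ∘ [3, -2] ∘ [-1, 0] + [1, 0] ∘ [2, 1] ∘ [9, -9], so rank(T) ≤ 2.
These bounds meet, so rank(T) = 2.
Check entry T[0,0,0] = 9: (3)·(3)·(-1) + (1)·(2)·(9) = 9.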